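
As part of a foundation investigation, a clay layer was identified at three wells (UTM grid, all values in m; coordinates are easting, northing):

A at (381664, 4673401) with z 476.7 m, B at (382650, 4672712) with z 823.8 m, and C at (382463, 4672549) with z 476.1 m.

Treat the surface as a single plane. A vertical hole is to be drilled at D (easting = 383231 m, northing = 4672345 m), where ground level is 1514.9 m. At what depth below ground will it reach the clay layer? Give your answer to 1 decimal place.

449.1 m

Two edge vectors: A→B = (986, -689, 347.1), A→C = (799, -852, -0.6).
Normal n = (A→B) × (A→C) = (296142.6, 277924.5, -289561).
So ∂z/∂easting = −n_x/n_z = 1.022729580 and ∂z/∂northing = −n_y/n_z = 0.959813304.
Intercept c from A: 476.7 − 390339.06 − 4485592.45 = −4875454.82.
At (383231, 4672345): z_contact = 391941.68 + 4484578.89 − 4875454.82 = 1065.75 m.
Depth below ground = 1514.9 − 1065.75 = 449.1 m.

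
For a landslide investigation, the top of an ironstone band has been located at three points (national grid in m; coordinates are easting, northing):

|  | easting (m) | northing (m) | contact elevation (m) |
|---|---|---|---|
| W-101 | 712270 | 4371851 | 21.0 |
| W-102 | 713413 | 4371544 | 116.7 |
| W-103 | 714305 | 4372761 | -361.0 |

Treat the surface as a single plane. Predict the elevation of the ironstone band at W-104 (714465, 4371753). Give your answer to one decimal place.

18.4 m

Two edge vectors: W-101→W-102 = (1143, -307, 95.7), W-101→W-103 = (2035, 910, -382).
Normal n = (W-101→W-102) × (W-101→W-103) = (30187, 631375.5, 1664875).
So ∂z/∂easting = −n_x/n_z = −0.018131692 and ∂z/∂northing = −n_y/n_z = −0.379232975.
Intercept c from W-101: 21 + 12914.66 + 1657950.06 = 1670885.72.
At (714465, 4371753): z = −12954.5 − 1657912.9 + 1670885.72 = 18.4 m.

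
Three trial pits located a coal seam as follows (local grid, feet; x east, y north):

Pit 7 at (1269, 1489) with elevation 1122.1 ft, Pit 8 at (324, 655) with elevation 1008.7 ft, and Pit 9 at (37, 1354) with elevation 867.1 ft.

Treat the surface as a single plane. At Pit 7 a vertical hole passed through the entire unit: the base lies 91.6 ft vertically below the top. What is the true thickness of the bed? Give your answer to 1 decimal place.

88.9 ft

Let the plane be z = a·x + b·y + c.
Pit 8−Pit 7: −945a − 834b = −113.4;  Pit 9−Pit 7: −1232a − 135b = −255.
Solving gives a = 0.21931, b = −0.11253.
|∇z| = √(a²+b²) = 0.24650, so dip δ = arctan(0.24650) = 13.85°.
True thickness = vertical thickness × cos δ = 91.6 × cos 13.85° = 88.9 ft.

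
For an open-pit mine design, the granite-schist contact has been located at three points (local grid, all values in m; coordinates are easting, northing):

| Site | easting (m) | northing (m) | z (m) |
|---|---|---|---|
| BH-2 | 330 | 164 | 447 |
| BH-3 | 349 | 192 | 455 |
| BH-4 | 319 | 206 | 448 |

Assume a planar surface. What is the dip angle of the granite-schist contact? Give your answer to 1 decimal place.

Two edge vectors: BH-2→BH-3 = (19, 28, 8), BH-2→BH-4 = (-11, 42, 1).
Normal n = (BH-2→BH-3) × (BH-2→BH-4) = (-308, -107, 1106).
So ∂z/∂easting = −n_x/n_z = 0.27848 and ∂z/∂northing = −n_y/n_z = 0.09675.
Gradient magnitude |∇z| = √(a² + b²) = √(0.07755 + 0.00936) = 0.29481.
True dip = arctan(0.29481) = 16.4°, dipping toward WSW (azimuth ≈ 251°).

16.4°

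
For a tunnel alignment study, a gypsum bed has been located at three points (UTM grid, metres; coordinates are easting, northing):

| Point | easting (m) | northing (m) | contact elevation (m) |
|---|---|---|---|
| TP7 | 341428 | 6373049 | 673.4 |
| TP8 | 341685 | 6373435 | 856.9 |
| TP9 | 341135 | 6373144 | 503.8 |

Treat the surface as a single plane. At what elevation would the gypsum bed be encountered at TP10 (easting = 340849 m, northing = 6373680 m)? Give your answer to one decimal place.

Let the plane be z = a·easting + b·northing + c.
TP8−TP7: 257a + 386b = 183.5;  TP9−TP7: −293a + 95b = −169.6.
Solving gives a = 0.602838277, b = 0.074017002.
Then c = 673.4 − a·341428 − b·6373049 = −676866.45.
At (340849, 6373680): z = 205476.8 + 471760.7 − 676866.45 = 371.1 m.

371.1 m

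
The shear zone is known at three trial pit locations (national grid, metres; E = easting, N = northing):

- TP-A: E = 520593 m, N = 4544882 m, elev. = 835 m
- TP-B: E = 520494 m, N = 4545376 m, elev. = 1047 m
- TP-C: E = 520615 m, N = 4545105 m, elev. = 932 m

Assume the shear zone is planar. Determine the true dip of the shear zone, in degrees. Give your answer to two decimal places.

Two edge vectors: TP-A→TP-B = (-99, 494, 212), TP-A→TP-C = (22, 223, 97).
Normal n = (TP-A→TP-B) × (TP-A→TP-C) = (642, 14267, -32945).
So ∂z/∂E = −n_x/n_z = 0.01949 and ∂z/∂N = −n_y/n_z = 0.43306.
Gradient magnitude |∇z| = √(a² + b²) = √(0.00038 + 0.18754) = 0.43349.
True dip = arctan(0.43349) = 23.44°, dipping toward S (azimuth ≈ 183°).

23.44°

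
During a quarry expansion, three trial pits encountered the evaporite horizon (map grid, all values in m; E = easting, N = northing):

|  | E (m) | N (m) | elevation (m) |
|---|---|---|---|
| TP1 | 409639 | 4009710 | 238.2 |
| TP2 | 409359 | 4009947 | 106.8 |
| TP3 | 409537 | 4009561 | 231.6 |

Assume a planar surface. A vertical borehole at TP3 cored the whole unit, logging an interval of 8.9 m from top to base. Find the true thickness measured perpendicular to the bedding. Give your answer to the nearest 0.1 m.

8.4 m

Two edge vectors: TP1→TP2 = (-280, 237, -131.4), TP1→TP3 = (-102, -149, -6.6).
Normal n = (TP1→TP2) × (TP1→TP3) = (-21142.8, 11554.8, 65894).
So ∂z/∂E = −n_x/n_z = 0.32086 and ∂z/∂N = −n_y/n_z = −0.17535.
|∇z| = √(a²+b²) = 0.36565, so dip δ = arctan(0.36565) = 20.08°.
True thickness = vertical thickness × cos δ = 8.9 × cos 20.08° = 8.4 m.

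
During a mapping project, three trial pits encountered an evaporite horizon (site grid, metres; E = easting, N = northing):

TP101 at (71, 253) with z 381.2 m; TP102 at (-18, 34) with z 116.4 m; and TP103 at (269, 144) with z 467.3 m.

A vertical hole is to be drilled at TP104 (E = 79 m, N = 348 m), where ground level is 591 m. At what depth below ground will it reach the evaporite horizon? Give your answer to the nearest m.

122 m

Let the plane be z = a·E + b·N + c.
TP102−TP101: −89a − 219b = −264.8;  TP103−TP101: 198a − 109b = 86.1.
Solving gives a = 0.89929, b = 0.84367.
Then c = 381.2 − a·71 − b·253 = 103.90.
At (79, 348): z_contact = 71.0 + 293.6 + 103.90 = 468.5 m.
Depth below ground = 591 − 468.5 = 122 m.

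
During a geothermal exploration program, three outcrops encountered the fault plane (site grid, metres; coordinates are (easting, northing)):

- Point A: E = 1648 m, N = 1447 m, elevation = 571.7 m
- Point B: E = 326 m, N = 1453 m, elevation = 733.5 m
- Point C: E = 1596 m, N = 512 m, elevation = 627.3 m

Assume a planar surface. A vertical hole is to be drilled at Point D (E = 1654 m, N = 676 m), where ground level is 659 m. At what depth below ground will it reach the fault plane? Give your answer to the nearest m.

Let the plane be z = a·E + b·N + c.
Point B−Point A: −1322a + 6b = 161.8;  Point C−Point A: −52a − 935b = 55.6.
Solving gives a = −0.12263, b = −0.05265.
Then c = 571.7 − a·1648 − b·1447 = 849.97.
At (1654, 676): z_contact = −202.8 − 35.6 + 849.97 = 611.6 m.
Depth below ground = 659 − 611.6 = 47 m.

47 m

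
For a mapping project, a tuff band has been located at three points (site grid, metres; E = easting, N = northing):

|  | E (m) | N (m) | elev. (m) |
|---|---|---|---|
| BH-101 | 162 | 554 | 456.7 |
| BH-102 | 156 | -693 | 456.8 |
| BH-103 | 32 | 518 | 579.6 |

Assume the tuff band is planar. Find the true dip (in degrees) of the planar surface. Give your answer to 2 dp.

Two edge vectors: BH-101→BH-102 = (-6, -1247, 0.1), BH-101→BH-103 = (-130, -36, 122.9).
Normal n = (BH-101→BH-102) × (BH-101→BH-103) = (-153252.7, 724.4, -161894).
So ∂z/∂E = −n_x/n_z = −0.94662 and ∂z/∂N = −n_y/n_z = 0.00447.
Gradient magnitude |∇z| = √(a² + b²) = √(0.89610 + 0.00002) = 0.94663.
True dip = arctan(0.94663) = 43.43°, dipping toward E (azimuth ≈ 090°).

43.43°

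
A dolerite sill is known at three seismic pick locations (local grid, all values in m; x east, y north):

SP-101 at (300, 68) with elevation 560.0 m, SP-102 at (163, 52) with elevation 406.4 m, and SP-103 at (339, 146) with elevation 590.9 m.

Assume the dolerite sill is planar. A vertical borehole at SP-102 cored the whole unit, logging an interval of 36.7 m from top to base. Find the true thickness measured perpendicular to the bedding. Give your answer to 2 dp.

24.02 m

Let the plane be z = a·x + b·y + c.
SP-102−SP-101: −137a − 16b = −153.6;  SP-103−SP-101: 39a + 78b = 30.9.
Solving gives a = 1.14156, b = −0.17463.
|∇z| = √(a²+b²) = 1.15484, so dip δ = arctan(1.15484) = 49.11°.
True thickness = vertical thickness × cos δ = 36.7 × cos 49.11° = 24.02 m.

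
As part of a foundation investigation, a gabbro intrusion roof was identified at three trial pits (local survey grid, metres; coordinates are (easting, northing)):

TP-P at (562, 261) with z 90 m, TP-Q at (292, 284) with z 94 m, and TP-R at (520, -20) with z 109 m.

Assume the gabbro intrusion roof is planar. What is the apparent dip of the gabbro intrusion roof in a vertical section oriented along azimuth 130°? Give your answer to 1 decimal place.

1.5°

Two edge vectors: TP-P→TP-Q = (-270, 23, 4), TP-P→TP-R = (-42, -281, 19).
Normal n = (TP-P→TP-Q) × (TP-P→TP-R) = (1561, 4962, 76836).
So ∂z/∂E = −n_x/n_z = −0.02032 and ∂z/∂N = −n_y/n_z = −0.06458.
Unit vector along 130° is (sin 130°, cos 130°) = (0.7660, -0.6428).
Slope in that direction = a·(0.7660) + b·(-0.6428) = 0.02595.
Apparent dip = arctan|0.02595| = 1.5° (true dip is 3.9°, so apparent ≤ true as expected).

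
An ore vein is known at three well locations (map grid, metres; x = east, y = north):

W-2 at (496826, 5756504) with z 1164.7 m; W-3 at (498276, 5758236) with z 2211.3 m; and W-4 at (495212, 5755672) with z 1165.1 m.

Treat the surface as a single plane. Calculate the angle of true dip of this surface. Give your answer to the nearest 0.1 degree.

50.1°

Two edge vectors: W-2→W-3 = (1450, 1732, 1046.6), W-2→W-4 = (-1614, -832, 0.4).
Normal n = (W-2→W-3) × (W-2→W-4) = (871464, -1689792.4, 1589048).
So ∂z/∂x = −n_x/n_z = −0.54842 and ∂z/∂y = −n_y/n_z = 1.06340.
Gradient magnitude |∇z| = √(a² + b²) = √(0.30076 + 1.13082) = 1.19649.
True dip = arctan(1.19649) = 50.1°, dipping toward SSE (azimuth ≈ 153°).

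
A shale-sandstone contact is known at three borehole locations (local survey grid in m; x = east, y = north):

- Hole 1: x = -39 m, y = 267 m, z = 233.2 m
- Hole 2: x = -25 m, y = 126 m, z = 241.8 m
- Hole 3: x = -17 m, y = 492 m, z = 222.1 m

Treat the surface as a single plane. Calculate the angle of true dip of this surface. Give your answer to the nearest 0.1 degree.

4.6°

Two edge vectors: Hole 1→Hole 2 = (14, -141, 8.6), Hole 1→Hole 3 = (22, 225, -11.1).
Normal n = (Hole 1→Hole 2) × (Hole 1→Hole 3) = (-369.9, 344.6, 6252).
So ∂z/∂x = −n_x/n_z = 0.05917 and ∂z/∂y = −n_y/n_z = −0.05512.
Gradient magnitude |∇z| = √(a² + b²) = √(0.00350 + 0.00304) = 0.08086.
True dip = arctan(0.08086) = 4.6°, dipping toward NW (azimuth ≈ 313°).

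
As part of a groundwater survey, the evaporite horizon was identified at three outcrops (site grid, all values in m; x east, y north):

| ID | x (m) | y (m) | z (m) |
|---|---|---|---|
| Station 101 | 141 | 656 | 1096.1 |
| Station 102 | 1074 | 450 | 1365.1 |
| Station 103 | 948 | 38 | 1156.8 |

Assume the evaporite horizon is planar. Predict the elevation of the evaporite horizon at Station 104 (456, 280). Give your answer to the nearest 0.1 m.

1067.1 m

Let the plane be z = a·x + b·y + c.
Station 102−Station 101: 933a − 206b = 269;  Station 103−Station 101: 807a − 618b = 60.7.
Solving gives a = 0.374649, b = 0.391006.
Then c = 1096.1 − a·141 − b·656 = 786.77.
At (456, 280): z = 170.8 + 109.5 + 786.77 = 1067.1 m.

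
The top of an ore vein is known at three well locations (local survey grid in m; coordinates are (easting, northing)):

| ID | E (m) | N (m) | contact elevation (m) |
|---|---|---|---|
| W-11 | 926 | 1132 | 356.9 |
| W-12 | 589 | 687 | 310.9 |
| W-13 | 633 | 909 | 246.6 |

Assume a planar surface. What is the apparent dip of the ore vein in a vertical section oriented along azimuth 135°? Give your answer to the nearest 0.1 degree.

38.7°

Two edge vectors: W-11→W-12 = (-337, -445, -46), W-11→W-13 = (-293, -223, -110.3).
Normal n = (W-11→W-12) × (W-11→W-13) = (38825.5, -23693.1, -55234).
So ∂z/∂E = −n_x/n_z = 0.70293 and ∂z/∂N = −n_y/n_z = −0.42896.
Unit vector along 135° is (sin 135°, cos 135°) = (0.7071, -0.7071).
Slope in that direction = a·(0.7071) + b·(-0.7071) = 0.80036.
Apparent dip = arctan|0.80036| = 38.7° (true dip is 39.5°, so apparent ≤ true as expected).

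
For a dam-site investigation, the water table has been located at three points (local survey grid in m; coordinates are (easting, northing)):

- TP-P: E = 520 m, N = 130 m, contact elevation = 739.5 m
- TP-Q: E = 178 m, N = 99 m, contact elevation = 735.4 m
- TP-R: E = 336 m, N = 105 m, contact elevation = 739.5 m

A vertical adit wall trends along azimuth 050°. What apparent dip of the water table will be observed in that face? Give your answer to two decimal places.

Let the plane be z = a·E + b·N + c.
TP-Q−TP-P: −342a − 31b = −4.1;  TP-R−TP-P: −184a − 25b = 0.
Solving gives a = 0.03602, b = −0.26507.
Unit vector along 050° is (sin 50°, cos 50°) = (0.7660, 0.6428).
Slope in that direction = a·(0.7660) + b·(0.6428) = −0.14280.
Apparent dip = arctan|0.14280| = 8.13° (true dip is 15.0°, so apparent ≤ true as expected).

8.13°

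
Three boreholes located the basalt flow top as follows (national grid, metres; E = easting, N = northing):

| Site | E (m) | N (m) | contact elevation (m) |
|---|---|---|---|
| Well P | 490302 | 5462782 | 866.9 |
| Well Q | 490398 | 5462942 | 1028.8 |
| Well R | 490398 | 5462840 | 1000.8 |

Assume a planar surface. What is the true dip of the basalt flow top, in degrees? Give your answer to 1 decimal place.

Two edge vectors: Well P→Well Q = (96, 160, 161.9), Well P→Well R = (96, 58, 133.9).
Normal n = (Well P→Well Q) × (Well P→Well R) = (12033.8, 2688, -9792).
So ∂z/∂E = −n_x/n_z = 1.22894 and ∂z/∂N = −n_y/n_z = 0.27451.
Gradient magnitude |∇z| = √(a² + b²) = √(1.51030 + 0.07536) = 1.25923.
True dip = arctan(1.25923) = 51.5°, dipping toward WSW (azimuth ≈ 257°).

51.5°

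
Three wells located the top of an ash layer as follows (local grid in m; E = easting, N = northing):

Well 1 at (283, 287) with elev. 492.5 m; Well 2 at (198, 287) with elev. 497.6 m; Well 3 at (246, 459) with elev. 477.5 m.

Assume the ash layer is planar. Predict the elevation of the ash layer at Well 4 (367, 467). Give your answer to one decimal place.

469.4 m

Two edge vectors: Well 1→Well 2 = (-85, 0, 5.1), Well 1→Well 3 = (-37, 172, -15).
Normal n = (Well 1→Well 2) × (Well 1→Well 3) = (-877.2, -1463.7, -14620).
So ∂z/∂E = −n_x/n_z = −0.06000 and ∂z/∂N = −n_y/n_z = −0.10012.
Intercept c from Well 1: 492.5 + 16.98 + 28.73 = 538.21.
At (367, 467): z = −22.0 − 46.8 + 538.21 = 469.4 m.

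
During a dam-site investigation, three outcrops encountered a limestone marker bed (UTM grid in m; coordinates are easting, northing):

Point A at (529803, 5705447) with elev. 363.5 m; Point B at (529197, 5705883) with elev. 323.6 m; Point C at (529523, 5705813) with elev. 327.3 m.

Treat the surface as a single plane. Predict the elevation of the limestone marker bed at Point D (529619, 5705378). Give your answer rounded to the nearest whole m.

Two edge vectors: Point A→Point B = (-606, 436, -39.9), Point A→Point C = (-280, 366, -36.2).
Normal n = (Point A→Point B) × (Point A→Point C) = (-1179.8, -10765.2, -99716).
So ∂z/∂easting = −n_x/n_z = −0.01183160 and ∂z/∂northing = −n_y/n_z = −0.10795860.
Intercept c from Point A: 363.5 + 6268.42 + 615952.08 = 622584.00.
At (529619, 5705378): z = −6266.2 − 615944.6 + 622584.00 = 373.1 m.

373 m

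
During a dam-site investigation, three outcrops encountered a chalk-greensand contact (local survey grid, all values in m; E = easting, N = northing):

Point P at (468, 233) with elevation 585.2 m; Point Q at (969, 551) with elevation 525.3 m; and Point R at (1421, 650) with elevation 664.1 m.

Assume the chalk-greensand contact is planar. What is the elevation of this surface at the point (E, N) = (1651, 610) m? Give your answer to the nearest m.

827 m

Two edge vectors: Point P→Point Q = (501, 318, -59.9), Point P→Point R = (953, 417, 78.9).
Normal n = (Point P→Point Q) × (Point P→Point R) = (50068.5, -96613.6, -94137).
So ∂z/∂E = −n_x/n_z = 0.53187 and ∂z/∂N = −n_y/n_z = −1.02631.
Intercept c from Point P: 585.2 − 248.91 + 239.13 = 575.42.
At (1651, 610): z = 878.1 − 626.0 + 575.42 = 827.5 m.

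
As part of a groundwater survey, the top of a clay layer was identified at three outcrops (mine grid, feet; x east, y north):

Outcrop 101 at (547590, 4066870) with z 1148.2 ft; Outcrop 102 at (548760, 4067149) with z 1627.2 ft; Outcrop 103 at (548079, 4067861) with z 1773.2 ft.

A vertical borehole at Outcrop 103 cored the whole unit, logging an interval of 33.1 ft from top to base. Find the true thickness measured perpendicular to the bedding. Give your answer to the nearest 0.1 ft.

28.8 ft

Let the plane be z = a·x + b·y + c.
Outcrop 102−Outcrop 101: 1170a + 279b = 479;  Outcrop 103−Outcrop 101: 489a + 991b = 625.
Solving gives a = 0.29355, b = 0.48583.
|∇z| = √(a²+b²) = 0.56763, so dip δ = arctan(0.56763) = 29.58°.
True thickness = vertical thickness × cos δ = 33.1 × cos 29.58° = 28.8 ft.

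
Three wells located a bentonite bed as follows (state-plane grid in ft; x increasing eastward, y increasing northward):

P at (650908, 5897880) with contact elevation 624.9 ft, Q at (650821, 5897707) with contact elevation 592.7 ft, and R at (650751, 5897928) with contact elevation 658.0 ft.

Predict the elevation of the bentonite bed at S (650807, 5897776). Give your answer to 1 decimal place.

Two edge vectors: P→Q = (-87, -173, -32.2), P→R = (-157, 48, 33.1).
Normal n = (P→Q) × (P→R) = (-4180.7, 7935.1, -31337).
So ∂z/∂x = −n_x/n_z = −0.133410984 and ∂z/∂y = −n_y/n_z = 0.253218240.
Intercept c from P: 624.9 + 86838.28 − 1493450.80 = −1405987.62.
At (650807, 5897776): z = −86824.8 + 1493424.5 − 1405987.62 = 612.0 ft.

612.0 ft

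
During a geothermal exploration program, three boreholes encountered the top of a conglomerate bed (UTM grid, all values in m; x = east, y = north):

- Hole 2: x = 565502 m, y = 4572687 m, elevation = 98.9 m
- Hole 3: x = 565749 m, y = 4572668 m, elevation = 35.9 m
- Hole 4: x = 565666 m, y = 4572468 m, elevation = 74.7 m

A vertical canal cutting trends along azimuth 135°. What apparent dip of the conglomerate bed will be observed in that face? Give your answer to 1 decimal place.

Let the plane be z = a·x + b·y + c.
Hole 3−Hole 2: 247a − 19b = −63;  Hole 4−Hole 2: 164a − 219b = −24.2.
Solving gives a = −0.26163, b = −0.08542.
Unit vector along 135° is (sin 135°, cos 135°) = (0.7071, -0.7071).
Slope in that direction = a·(0.7071) + b·(-0.7071) = −0.12460.
Apparent dip = arctan|0.12460| = 7.1° (true dip is 15.4°, so apparent ≤ true as expected).

7.1°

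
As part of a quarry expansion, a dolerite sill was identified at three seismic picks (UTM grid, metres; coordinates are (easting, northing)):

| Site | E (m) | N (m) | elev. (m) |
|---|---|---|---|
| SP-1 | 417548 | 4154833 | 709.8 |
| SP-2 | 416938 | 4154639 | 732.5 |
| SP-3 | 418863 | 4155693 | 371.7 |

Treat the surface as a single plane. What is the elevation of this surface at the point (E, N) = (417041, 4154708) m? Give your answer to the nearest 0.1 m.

704.9 m

Let the plane be z = a·E + b·N + c.
SP-2−SP-1: −610a − 194b = 22.7;  SP-3−SP-1: 1315a + 860b = −338.1.
Solving gives a = 0.170950314, b = −0.654534491.
Then c = 709.8 − a·417548 − b·4154833 = 2648811.34.
At (417041, 4154708): z = 71293.3 − 2719399.7 + 2648811.34 = 704.9 m.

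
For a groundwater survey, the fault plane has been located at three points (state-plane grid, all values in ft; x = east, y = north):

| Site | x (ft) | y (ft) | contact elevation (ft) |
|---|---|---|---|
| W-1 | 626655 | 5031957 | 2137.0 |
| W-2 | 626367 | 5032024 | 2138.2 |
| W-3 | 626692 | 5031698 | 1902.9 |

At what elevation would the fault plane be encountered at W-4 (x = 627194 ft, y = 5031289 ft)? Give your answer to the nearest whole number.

1628 ft

Two edge vectors: W-1→W-2 = (-288, 67, 1.2), W-1→W-3 = (37, -259, -234.1).
Normal n = (W-1→W-2) × (W-1→W-3) = (-15373.9, -67376.4, 72113).
So ∂z/∂x = −n_x/n_z = 0.21319180 and ∂z/∂y = −n_y/n_z = 0.93431697.
Intercept c from W-1: 2137 − 133597.71 − 4701442.84 = −4832903.55.
At (627194, 5031289): z = 133712.6 + 4700818.7 − 4832903.55 = 1627.8 ft.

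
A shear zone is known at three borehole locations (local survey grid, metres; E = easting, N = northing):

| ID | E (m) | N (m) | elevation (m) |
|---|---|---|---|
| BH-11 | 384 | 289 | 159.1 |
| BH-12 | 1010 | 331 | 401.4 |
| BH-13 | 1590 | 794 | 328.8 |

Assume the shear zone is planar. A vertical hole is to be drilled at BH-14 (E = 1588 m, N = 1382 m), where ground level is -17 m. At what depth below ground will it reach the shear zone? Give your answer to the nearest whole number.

67 m

Two edge vectors: BH-11→BH-12 = (626, 42, 242.3), BH-11→BH-13 = (1206, 505, 169.7).
Normal n = (BH-11→BH-12) × (BH-11→BH-13) = (-115234.1, 185981.6, 265478).
So ∂z/∂E = −n_x/n_z = 0.43406 and ∂z/∂N = −n_y/n_z = −0.70055.
Intercept c from BH-11: 159.1 − 166.68 + 202.46 = 194.88.
At (1588, 1382): z_contact = 689.3 − 968.2 + 194.88 = -84.0 m.
Depth below ground = -17 − (-84.0) = 67 m.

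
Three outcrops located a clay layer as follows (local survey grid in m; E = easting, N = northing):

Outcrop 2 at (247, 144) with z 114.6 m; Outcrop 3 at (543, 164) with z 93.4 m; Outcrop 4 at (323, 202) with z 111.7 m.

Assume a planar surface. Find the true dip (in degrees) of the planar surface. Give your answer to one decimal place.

5.1°

Let the plane be z = a·E + b·N + c.
Outcrop 3−Outcrop 2: 296a + 20b = −21.2;  Outcrop 4−Outcrop 2: 76a + 58b = −2.9.
Solving gives a = −0.07487, b = 0.04811.
Gradient magnitude |∇z| = √(a² + b²) = √(0.00561 + 0.00231) = 0.08900.
True dip = arctan(0.08900) = 5.1°, dipping toward ESE (azimuth ≈ 123°).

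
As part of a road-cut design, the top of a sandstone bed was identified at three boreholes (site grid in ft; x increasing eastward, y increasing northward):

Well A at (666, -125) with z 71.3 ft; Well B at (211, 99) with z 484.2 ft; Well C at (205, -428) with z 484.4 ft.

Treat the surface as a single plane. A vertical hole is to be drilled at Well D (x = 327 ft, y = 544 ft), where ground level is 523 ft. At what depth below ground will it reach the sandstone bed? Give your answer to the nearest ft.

Two edge vectors: Well A→Well B = (-455, 224, 412.9), Well A→Well C = (-461, -303, 413.1).
Normal n = (Well A→Well B) × (Well A→Well C) = (217643.1, -2386.4, 241129).
So ∂z/∂x = −n_x/n_z = −0.90260 and ∂z/∂y = −n_y/n_z = 0.00990.
Intercept c from Well A: 71.3 + 601.13 + 1.24 = 673.67.
At (327, 544): z_contact = −295.2 + 5.4 + 673.67 = 383.9 ft.
Depth below ground = 523 − 383.9 = 139 ft.

139 ft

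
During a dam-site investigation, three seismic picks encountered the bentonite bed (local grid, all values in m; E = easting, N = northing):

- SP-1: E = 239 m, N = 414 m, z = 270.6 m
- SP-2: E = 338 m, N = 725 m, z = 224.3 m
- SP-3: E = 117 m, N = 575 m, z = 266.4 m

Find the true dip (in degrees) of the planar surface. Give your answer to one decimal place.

9.1°

Two edge vectors: SP-1→SP-2 = (99, 311, -46.3), SP-1→SP-3 = (-122, 161, -4.2).
Normal n = (SP-1→SP-2) × (SP-1→SP-3) = (6148.1, 6064.4, 53881).
So ∂z/∂E = −n_x/n_z = −0.11411 and ∂z/∂N = −n_y/n_z = −0.11255.
Gradient magnitude |∇z| = √(a² + b²) = √(0.01302 + 0.01267) = 0.16027.
True dip = arctan(0.16027) = 9.1°, dipping toward NE (azimuth ≈ 045°).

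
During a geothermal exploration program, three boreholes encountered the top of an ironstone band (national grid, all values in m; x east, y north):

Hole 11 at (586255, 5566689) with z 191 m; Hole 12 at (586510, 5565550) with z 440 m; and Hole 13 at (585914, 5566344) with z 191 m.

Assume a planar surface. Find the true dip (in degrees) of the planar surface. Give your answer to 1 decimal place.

14.2°

Let the plane be z = a·x + b·y + c.
Hole 12−Hole 11: 255a − 1139b = 249;  Hole 13−Hole 11: −341a − 345b = 0.
Solving gives a = 0.18033, b = −0.17824.
Gradient magnitude |∇z| = √(a² + b²) = √(0.03252 + 0.03177) = 0.25355.
True dip = arctan(0.25355) = 14.2°, dipping toward NW (azimuth ≈ 315°).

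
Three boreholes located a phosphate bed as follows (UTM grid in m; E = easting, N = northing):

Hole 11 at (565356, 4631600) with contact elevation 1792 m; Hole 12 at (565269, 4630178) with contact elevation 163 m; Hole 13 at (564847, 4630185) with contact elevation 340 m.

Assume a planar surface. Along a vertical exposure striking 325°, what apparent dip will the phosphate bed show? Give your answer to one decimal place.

Let the plane be z = a·E + b·N + c.
Hole 12−Hole 11: −87a − 1422b = −1629;  Hole 13−Hole 11: −509a − 1415b = −1452.
Solving gives a = −0.40002, b = 1.17004.
Unit vector along 325° is (sin 325°, cos 325°) = (-0.5736, 0.8192).
Slope in that direction = a·(-0.5736) + b·(0.8192) = 1.18789.
Apparent dip = arctan|1.18789| = 49.9° (true dip is 51.0°, so apparent ≤ true as expected).

49.9°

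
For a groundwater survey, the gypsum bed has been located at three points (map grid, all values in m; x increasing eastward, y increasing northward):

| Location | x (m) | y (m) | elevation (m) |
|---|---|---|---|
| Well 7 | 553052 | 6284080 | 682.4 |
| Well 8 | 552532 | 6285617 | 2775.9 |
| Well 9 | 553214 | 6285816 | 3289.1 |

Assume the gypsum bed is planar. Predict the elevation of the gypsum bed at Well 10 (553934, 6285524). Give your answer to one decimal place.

Two edge vectors: Well 7→Well 8 = (-520, 1537, 2093.5), Well 7→Well 9 = (162, 1736, 2606.7).
Normal n = (Well 7→Well 8) × (Well 7→Well 9) = (372181.9, 1694631, -1151714).
So ∂z/∂x = −n_x/n_z = 0.323154794 and ∂z/∂y = −n_y/n_z = 1.471399149.
Intercept c from Well 7: 682.4 − 178721.40 − 9246389.97 = −9424428.97.
At (553934, 6285524): z = 179006.4 + 9248514.7 − 9424428.97 = 3092.1 m.

3092.1 m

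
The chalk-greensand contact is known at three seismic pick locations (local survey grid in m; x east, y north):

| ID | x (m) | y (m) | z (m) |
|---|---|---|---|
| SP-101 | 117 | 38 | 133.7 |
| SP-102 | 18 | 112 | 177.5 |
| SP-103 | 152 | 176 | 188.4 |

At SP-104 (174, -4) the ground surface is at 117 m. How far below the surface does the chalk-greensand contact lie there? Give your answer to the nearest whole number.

Let the plane be z = a·x + b·y + c.
SP-102−SP-101: −99a + 74b = 43.8;  SP-103−SP-101: 35a + 138b = 54.7.
Solving gives a = −0.12285, b = 0.42754.
Then c = 133.7 − a·117 − b·38 = 131.83.
At (174, -4): z_contact = −21.4 − 1.7 + 131.83 = 108.7 m.
Depth below ground = 117 − 108.7 = 8 m.

8 m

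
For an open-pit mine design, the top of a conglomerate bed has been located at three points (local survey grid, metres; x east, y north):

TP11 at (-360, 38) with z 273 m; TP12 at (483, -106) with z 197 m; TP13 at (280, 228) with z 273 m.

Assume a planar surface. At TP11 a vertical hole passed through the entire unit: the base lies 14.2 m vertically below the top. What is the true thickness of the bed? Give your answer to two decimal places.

13.92 m

Let the plane be z = a·x + b·y + c.
TP12−TP11: 843a − 144b = −76;  TP13−TP11: 640a + 190b = 0.
Solving gives a = −0.05723, b = 0.19276.
|∇z| = √(a²+b²) = 0.20108, so dip δ = arctan(0.20108) = 11.37°.
True thickness = vertical thickness × cos δ = 14.2 × cos 11.37° = 13.92 m.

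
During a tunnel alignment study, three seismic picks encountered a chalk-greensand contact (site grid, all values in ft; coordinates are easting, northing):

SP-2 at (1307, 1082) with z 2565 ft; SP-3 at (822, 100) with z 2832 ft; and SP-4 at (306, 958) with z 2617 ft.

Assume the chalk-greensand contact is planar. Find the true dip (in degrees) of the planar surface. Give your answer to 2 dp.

14.74°

Let the plane be z = a·easting + b·northing + c.
SP-3−SP-2: −485a − 982b = 267;  SP-4−SP-2: −1001a − 124b = 52.
Solving gives a = −0.01946, b = −0.26228.
Gradient magnitude |∇z| = √(a² + b²) = √(0.00038 + 0.06879) = 0.26301.
True dip = arctan(0.26301) = 14.74°, dipping toward N (azimuth ≈ 004°).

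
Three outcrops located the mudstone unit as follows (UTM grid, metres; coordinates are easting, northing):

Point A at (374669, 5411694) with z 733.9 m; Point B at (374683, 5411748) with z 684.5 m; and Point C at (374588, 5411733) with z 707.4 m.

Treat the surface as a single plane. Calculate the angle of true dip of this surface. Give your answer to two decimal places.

41.81°

Let the plane be z = a·easting + b·northing + c.
Point B−Point A: 14a + 54b = −49.4;  Point C−Point A: −81a + 39b = −26.5.
Solving gives a = −0.10073, b = −0.88870.
Gradient magnitude |∇z| = √(a² + b²) = √(0.01015 + 0.78979) = 0.89439.
True dip = arctan(0.89439) = 41.81°, dipping toward N (azimuth ≈ 006°).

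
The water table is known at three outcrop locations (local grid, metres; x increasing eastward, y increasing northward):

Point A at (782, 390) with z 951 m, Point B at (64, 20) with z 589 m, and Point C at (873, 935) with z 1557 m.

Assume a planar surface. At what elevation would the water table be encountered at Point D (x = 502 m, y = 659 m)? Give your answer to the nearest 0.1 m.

1274.6 m

Two edge vectors: Point A→Point B = (-718, -370, -362), Point A→Point C = (91, 545, 606).
Normal n = (Point A→Point B) × (Point A→Point C) = (-26930, 402166, -357640).
So ∂z/∂x = −n_x/n_z = −0.07530 and ∂z/∂y = −n_y/n_z = 1.12450.
Intercept c from Point A: 951 + 58.88 − 438.55 = 571.33.
At (502, 659): z = −37.8 + 741.0 + 571.33 = 1274.6 m.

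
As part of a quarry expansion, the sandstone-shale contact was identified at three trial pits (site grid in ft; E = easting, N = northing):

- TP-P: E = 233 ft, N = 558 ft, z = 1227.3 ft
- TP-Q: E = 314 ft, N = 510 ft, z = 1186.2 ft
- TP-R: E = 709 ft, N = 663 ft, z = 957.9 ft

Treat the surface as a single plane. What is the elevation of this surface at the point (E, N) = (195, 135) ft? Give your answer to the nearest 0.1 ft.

1278.7 ft

Let the plane be z = a·E + b·N + c.
TP-Q−TP-P: 81a − 48b = −41.1;  TP-R−TP-P: 476a + 105b = −269.4.
Solving gives a = −0.55008, b = −0.07201.
Then c = 1227.3 − a·233 − b·558 = 1395.65.
At (195, 135): z = −107.3 − 9.7 + 1395.65 = 1278.7 ft.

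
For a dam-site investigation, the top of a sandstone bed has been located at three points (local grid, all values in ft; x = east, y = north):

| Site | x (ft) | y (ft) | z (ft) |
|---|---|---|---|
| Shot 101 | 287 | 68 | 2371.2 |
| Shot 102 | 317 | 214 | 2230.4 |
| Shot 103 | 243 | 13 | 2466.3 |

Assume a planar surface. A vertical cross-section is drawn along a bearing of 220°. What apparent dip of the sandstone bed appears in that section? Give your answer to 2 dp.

53.74°

Two edge vectors: Shot 101→Shot 102 = (30, 146, -140.8), Shot 101→Shot 103 = (-44, -55, 95.1).
Normal n = (Shot 101→Shot 102) × (Shot 101→Shot 103) = (6140.6, 3342.2, 4774).
So ∂z/∂x = −n_x/n_z = −1.28626 and ∂z/∂y = −n_y/n_z = −0.70008.
Unit vector along 220° is (sin 220°, cos 220°) = (-0.6428, -0.7660).
Slope in that direction = a·(-0.6428) + b·(-0.7660) = 1.36309.
Apparent dip = arctan|1.36309| = 53.74° (true dip is 55.7°, so apparent ≤ true as expected).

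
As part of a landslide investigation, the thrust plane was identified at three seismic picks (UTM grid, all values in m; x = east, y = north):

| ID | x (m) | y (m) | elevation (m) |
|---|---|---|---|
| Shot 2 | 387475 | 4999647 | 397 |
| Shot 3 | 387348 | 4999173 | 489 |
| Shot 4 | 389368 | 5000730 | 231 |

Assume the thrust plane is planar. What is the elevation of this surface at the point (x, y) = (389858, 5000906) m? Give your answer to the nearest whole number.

209 m

Let the plane be z = a·x + b·y + c.
Shot 3−Shot 2: −127a − 474b = 92;  Shot 4−Shot 2: 1893a + 1083b = −166.
Solving gives a = 0.02757782, b = −0.20148182.
Then c = 397 − a·387475 − b·4999647 = 997049.27.
At (389858, 5000906): z = 10751.4 − 1007591.6 + 997049.27 = 209.1 m.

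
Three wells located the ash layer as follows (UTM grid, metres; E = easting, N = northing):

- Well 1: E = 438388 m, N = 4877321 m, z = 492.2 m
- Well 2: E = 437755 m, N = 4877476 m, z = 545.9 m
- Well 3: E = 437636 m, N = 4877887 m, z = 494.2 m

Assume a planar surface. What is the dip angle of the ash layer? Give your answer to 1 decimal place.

11.5°

Two edge vectors: Well 1→Well 2 = (-633, 155, 53.7), Well 1→Well 3 = (-752, 566, 2).
Normal n = (Well 1→Well 2) × (Well 1→Well 3) = (-30084.2, -39116.4, -241718).
So ∂z/∂E = −n_x/n_z = −0.12446 and ∂z/∂N = −n_y/n_z = −0.16183.
Gradient magnitude |∇z| = √(a² + b²) = √(0.01549 + 0.02619) = 0.20415.
True dip = arctan(0.20415) = 11.5°, dipping toward NE (azimuth ≈ 038°).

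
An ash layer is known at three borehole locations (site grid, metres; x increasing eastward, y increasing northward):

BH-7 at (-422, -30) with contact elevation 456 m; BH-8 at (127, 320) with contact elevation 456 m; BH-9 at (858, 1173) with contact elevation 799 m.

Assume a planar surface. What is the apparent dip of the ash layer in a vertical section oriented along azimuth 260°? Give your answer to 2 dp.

Two edge vectors: BH-7→BH-8 = (549, 350, 0), BH-7→BH-9 = (1280, 1203, 343).
Normal n = (BH-7→BH-8) × (BH-7→BH-9) = (120050, -188307, 212447).
So ∂z/∂x = −n_x/n_z = −0.56508 and ∂z/∂y = −n_y/n_z = 0.88637.
Unit vector along 260° is (sin 260°, cos 260°) = (-0.9848, -0.1736).
Slope in that direction = a·(-0.9848) + b·(-0.1736) = 0.40258.
Apparent dip = arctan|0.40258| = 21.93° (true dip is 46.4°, so apparent ≤ true as expected).

21.93°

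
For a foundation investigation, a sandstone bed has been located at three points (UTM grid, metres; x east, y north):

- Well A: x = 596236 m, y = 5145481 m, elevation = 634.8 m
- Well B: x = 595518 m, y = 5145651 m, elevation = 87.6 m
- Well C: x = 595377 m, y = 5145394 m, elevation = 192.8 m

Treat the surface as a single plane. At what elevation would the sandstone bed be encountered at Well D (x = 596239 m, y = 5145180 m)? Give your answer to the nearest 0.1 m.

857.0 m

Let the plane be z = a·x + b·y + c.
Well B−Well A: −718a + 170b = −547.2;  Well C−Well A: −859a − 87b = −442.
Solving gives a = 0.588723045, b = −0.732334433.
Then c = 634.8 − a·596236 − b·5145481 = 3417829.84.
At (596239, 5145180): z = 351019.6 − 3767992.5 + 3417829.84 = 857.0 m.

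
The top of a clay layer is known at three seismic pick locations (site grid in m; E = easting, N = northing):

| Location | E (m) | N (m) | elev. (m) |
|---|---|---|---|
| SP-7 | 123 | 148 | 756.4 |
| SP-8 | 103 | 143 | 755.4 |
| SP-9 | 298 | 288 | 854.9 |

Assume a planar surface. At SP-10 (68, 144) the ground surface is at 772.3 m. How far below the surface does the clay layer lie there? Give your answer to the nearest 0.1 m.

Two edge vectors: SP-7→SP-8 = (-20, -5, -1), SP-7→SP-9 = (175, 140, 98.5).
Normal n = (SP-7→SP-8) × (SP-7→SP-9) = (-352.5, 1795, -1925).
So ∂z/∂E = −n_x/n_z = −0.18312 and ∂z/∂N = −n_y/n_z = 0.93247.
Intercept c from SP-7: 756.4 + 22.52 − 138.01 = 640.92.
At (68, 144): z_contact = −12.45 + 134.28 + 640.92 = 762.74 m.
Depth below ground = 772.3 − 762.74 = 9.6 m.

9.6 m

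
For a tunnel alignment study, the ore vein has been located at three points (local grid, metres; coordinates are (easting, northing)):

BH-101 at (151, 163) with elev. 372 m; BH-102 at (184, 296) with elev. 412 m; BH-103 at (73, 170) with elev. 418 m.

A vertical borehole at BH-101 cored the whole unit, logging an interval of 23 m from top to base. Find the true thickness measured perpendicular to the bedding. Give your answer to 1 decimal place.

18.8 m

Two edge vectors: BH-101→BH-102 = (33, 133, 40), BH-101→BH-103 = (-78, 7, 46).
Normal n = (BH-101→BH-102) × (BH-101→BH-103) = (5838, -4638, 10605).
So ∂z/∂E = −n_x/n_z = −0.55050 and ∂z/∂N = −n_y/n_z = 0.43734.
|∇z| = √(a²+b²) = 0.70307, so dip δ = arctan(0.70307) = 35.11°.
True thickness = vertical thickness × cos δ = 23 × cos 35.11° = 18.8 m.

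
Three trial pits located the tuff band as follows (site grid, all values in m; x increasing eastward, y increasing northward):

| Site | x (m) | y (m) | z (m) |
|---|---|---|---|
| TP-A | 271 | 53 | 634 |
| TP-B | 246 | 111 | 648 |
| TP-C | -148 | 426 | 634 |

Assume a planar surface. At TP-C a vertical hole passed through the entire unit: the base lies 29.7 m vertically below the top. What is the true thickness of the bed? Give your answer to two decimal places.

Let the plane be z = a·x + b·y + c.
TP-B−TP-A: −25a + 58b = 14;  TP-C−TP-A: −419a + 373b = 0.
Solving gives a = 0.34867, b = 0.39167.
|∇z| = √(a²+b²) = 0.52438, so dip δ = arctan(0.52438) = 27.67°.
True thickness = vertical thickness × cos δ = 29.7 × cos 27.67° = 26.30 m.

26.30 m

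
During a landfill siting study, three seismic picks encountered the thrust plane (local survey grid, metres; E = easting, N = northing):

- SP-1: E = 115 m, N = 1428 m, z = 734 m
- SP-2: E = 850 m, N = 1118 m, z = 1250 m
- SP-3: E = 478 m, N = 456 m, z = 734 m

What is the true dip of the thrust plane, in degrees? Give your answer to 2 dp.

41.65°

Let the plane be z = a·E + b·N + c.
SP-2−SP-1: 735a − 310b = 516;  SP-3−SP-1: 363a − 972b = 0.
Solving gives a = 0.83330, b = 0.31120.
Gradient magnitude |∇z| = √(a² + b²) = √(0.69438 + 0.09685) = 0.88951.
True dip = arctan(0.88951) = 41.65°, dipping toward WSW (azimuth ≈ 250°).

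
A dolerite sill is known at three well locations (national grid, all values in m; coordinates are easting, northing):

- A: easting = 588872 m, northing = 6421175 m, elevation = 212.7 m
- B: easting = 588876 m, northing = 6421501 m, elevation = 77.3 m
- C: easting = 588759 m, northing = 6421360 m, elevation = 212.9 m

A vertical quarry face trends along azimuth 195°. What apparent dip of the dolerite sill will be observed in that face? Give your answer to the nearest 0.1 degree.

29.5°

Let the plane be z = a·easting + b·northing + c.
B−A: 4a + 326b = −135.4;  C−A: −113a + 185b = 0.2.
Solving gives a = −0.66832, b = −0.40714.
Unit vector along 195° is (sin 195°, cos 195°) = (-0.2588, -0.9659).
Slope in that direction = a·(-0.2588) + b·(-0.9659) = 0.56624.
Apparent dip = arctan|0.56624| = 29.5° (true dip is 38.0°, so apparent ≤ true as expected).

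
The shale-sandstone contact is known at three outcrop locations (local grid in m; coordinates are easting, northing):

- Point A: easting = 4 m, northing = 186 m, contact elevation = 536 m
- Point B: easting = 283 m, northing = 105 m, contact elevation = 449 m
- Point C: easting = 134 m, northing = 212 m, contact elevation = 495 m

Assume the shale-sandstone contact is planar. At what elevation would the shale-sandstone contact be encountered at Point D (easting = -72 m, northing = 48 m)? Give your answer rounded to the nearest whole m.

561 m

Two edge vectors: Point A→Point B = (279, -81, -87), Point A→Point C = (130, 26, -41).
Normal n = (Point A→Point B) × (Point A→Point C) = (5583, 129, 17784).
So ∂z/∂easting = −n_x/n_z = −0.31393 and ∂z/∂northing = −n_y/n_z = −0.00725.
Intercept c from Point A: 536 + 1.26 + 1.35 = 538.60.
At (-72, 48): z = 22.6 − 0.3 + 538.60 = 560.9 m.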